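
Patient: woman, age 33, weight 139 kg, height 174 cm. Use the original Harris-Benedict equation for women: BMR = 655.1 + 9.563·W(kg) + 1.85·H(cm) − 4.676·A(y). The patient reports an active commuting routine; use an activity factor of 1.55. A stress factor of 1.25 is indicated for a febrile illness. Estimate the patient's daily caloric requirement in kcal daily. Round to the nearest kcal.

4169 kcal daily

Harris-Benedict: BMR = 655.1 + 9.563(139) + 1.85(174) − 4.676(33) = 2151.949 kcal/day.
TEE = BMR × activity factor = 2151.949 × 1.55 = 3335.521 kcal/day.
Apply stress factor: 3335.521 × 1.25 = 4169.4012 kcal/day.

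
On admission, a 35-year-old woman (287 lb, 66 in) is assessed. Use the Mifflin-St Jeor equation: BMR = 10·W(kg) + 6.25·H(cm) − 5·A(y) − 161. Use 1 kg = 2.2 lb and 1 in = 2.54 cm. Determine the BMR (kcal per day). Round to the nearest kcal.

2016 kcal per day

Convert to metric: weight = 287 ÷ 2.2 = 130.4545 kg; height = 66 × 2.54 = 167.64 cm.
Mifflin-St Jeor (female): BMR = 10(130.4545) + 6.25(167.64) − 5(35) − 161 = 1304.5455 + 1047.75 − 175 − 161 = 2016.2955 kcal/day.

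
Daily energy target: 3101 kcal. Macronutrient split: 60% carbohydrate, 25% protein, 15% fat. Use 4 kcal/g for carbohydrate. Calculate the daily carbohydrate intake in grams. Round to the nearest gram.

465 g/day

Carbohydrate energy = 60% × 3101 = 1860.6 kcal.
At 4 kcal/g: 1860.6 ÷ 4 = 465.15 g.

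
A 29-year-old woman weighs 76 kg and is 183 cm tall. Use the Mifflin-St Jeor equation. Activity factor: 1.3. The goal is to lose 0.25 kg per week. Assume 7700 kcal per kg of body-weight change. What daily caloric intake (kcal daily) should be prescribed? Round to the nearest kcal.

1802 kcal daily

Mifflin-St Jeor (female): BMR = 10(76) + 6.25(183) − 5(29) − 161 = 760 + 1143.75 − 145 − 161 = 1597.75 kcal/day.
TEE = 1597.75 × 1.3 = 2077.075 kcal/day.
Required daily deficit = 0.25 × 7700 ÷ 7 = 275 kcal/day.
Target intake = 2077.075 − 275 = 1802.075 kcal/day.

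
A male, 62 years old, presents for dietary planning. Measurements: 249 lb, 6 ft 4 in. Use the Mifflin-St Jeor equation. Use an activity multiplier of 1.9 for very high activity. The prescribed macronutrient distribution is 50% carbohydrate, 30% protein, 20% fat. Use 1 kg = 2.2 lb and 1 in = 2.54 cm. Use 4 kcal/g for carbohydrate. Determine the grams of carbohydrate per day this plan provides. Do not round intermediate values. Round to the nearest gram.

483 g/day

Convert to metric: weight = 249 ÷ 2.2 = 113.1818 kg; height = (6×12 + 4) × 2.54 = 76 × 2.54 = 193.04 cm.
Mifflin-St Jeor (male): BMR = 10(113.1818) + 6.25(193.04) − 5(62) + 5 = 1131.8182 + 1206.5 − 310 + 5 = 2033.3182 kcal/day.
TEE = 2033.3182 × 1.9 = 3863.3045 kcal/day.
Carbohydrate energy = 50% × 3863.3045 = 1931.6523 kcal.
Carbohydrate = 1931.6523 ÷ 4 kcal/g = 482.9131 g.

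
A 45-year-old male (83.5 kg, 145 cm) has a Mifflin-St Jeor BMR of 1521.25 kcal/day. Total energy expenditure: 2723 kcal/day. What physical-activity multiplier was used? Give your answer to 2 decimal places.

1.79

Activity factor = TEE ÷ BMR = 2723 ÷ 1521.25 = 1.79.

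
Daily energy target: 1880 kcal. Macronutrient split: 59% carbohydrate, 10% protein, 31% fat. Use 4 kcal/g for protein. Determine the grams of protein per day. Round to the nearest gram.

Protein energy = 10% × 1880 = 188 kcal.
At 4 kcal/g: 188 ÷ 4 = 47 g.

47 g/day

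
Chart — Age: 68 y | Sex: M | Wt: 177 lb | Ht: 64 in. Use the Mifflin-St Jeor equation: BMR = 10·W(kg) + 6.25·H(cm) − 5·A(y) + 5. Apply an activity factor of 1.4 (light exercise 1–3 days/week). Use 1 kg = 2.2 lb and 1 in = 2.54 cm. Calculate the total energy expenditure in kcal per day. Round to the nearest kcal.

2080 kcal per day

Convert to metric: weight = 177 ÷ 2.2 = 80.4545 kg; height = 64 × 2.54 = 162.56 cm.
Mifflin-St Jeor (male): BMR = 10(80.4545) + 6.25(162.56) − 5(68) + 5 = 804.5455 + 1016 − 340 + 5 = 1485.5455 kcal/day.
TEE = BMR × activity factor = 1485.5455 × 1.4 = 2079.7636 kcal/day.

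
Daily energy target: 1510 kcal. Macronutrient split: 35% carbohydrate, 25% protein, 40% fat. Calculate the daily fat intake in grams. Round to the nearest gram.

Fat energy = 40% × 1510 = 604 kcal.
At 9 kcal/g: 604 ÷ 9 = 67.1111 g.

67 g/day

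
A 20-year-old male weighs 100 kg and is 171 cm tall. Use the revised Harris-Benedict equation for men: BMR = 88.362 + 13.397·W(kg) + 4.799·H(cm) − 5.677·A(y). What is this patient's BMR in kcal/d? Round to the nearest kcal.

2135 kcal/d

Harris-Benedict: BMR = 88.362 + 13.397(100) + 4.799(171) − 5.677(20) = 2135.151 kcal/day.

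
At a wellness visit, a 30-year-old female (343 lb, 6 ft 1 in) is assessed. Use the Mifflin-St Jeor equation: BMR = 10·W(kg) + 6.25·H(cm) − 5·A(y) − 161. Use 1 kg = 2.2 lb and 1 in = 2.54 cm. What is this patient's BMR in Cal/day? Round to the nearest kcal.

2407 Cal/day

Convert to metric: weight = 343 ÷ 2.2 = 155.9091 kg; height = (6×12 + 1) × 2.54 = 73 × 2.54 = 185.42 cm.
Mifflin-St Jeor (female): BMR = 10(155.9091) + 6.25(185.42) − 5(30) − 161 = 1559.0909 + 1158.875 − 150 − 161 = 2406.9659 kcal/day.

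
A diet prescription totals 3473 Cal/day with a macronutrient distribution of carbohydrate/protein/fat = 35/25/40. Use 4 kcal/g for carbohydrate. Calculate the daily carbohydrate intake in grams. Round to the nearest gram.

Carbohydrate energy = 35% × 3473 = 1215.55 kcal.
At 4 kcal/g: 1215.55 ÷ 4 = 303.8875 g.

304 g/day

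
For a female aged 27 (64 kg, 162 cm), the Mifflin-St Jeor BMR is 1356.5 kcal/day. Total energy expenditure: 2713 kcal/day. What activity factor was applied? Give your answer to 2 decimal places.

Activity factor = TEE ÷ BMR = 2713 ÷ 1356.5 = 2.

2.00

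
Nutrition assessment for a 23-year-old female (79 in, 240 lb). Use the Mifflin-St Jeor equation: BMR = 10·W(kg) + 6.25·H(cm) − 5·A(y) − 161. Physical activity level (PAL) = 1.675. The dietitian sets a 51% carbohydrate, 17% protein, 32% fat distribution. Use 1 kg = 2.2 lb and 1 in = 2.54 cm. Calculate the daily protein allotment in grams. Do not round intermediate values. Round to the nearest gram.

Convert to metric: weight = 240 ÷ 2.2 = 109.0909 kg; height = 79 × 2.54 = 200.66 cm.
Mifflin-St Jeor (female): BMR = 10(109.0909) + 6.25(200.66) − 5(23) − 161 = 1090.9091 + 1254.125 − 115 − 161 = 2069.0341 kcal/day.
TEE = 2069.0341 × 1.675 = 3465.6321 kcal/day.
Protein energy = 17% × 3465.6321 = 589.1575 kcal.
Protein = 589.1575 ÷ 4 kcal/g = 147.2894 g.

147 g/day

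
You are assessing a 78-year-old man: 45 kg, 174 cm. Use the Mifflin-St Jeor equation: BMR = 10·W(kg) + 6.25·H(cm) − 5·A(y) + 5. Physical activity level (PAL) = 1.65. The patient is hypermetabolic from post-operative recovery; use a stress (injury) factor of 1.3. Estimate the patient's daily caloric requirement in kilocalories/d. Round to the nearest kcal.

2472 kilocalories/d

Mifflin-St Jeor (male): BMR = 10(45) + 6.25(174) − 5(78) + 5 = 450 + 1087.5 − 390 + 5 = 1152.5 kcal/day.
TEE = BMR × activity factor = 1152.5 × 1.65 = 1901.625 kcal/day.
Apply stress factor: 1901.625 × 1.3 = 2472.1125 kcal/day.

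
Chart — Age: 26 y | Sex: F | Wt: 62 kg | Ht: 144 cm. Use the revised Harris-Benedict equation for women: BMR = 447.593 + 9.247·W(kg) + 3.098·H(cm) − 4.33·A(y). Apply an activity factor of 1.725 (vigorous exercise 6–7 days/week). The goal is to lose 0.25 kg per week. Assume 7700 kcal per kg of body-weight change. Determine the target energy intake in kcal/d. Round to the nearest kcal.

Harris-Benedict: BMR = 447.593 + 9.247(62) + 3.098(144) − 4.33(26) = 1354.439 kcal/day.
TEE = 1354.439 × 1.725 = 2336.4073 kcal/day.
Required daily deficit = 0.25 × 7700 ÷ 7 = 275 kcal/day.
Target intake = 2336.4073 − 275 = 2061.4073 kcal/day.

2061 kcal/d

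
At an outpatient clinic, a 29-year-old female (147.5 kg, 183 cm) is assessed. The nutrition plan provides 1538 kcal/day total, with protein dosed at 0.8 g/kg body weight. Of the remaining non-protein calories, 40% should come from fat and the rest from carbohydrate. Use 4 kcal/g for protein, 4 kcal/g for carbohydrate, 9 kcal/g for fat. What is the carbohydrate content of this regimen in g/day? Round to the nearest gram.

160 g/day

Protein = 0.8 × 147.5 = 118 g → 118 × 4 = 472 kcal.
Non-protein calories = 1538 − 472 = 1066 kcal.
Fat: 40% × 1066 = 426.4 kcal; carbohydrate: 639.6 kcal.
Carbohydrate: 639.6 kcal ÷ 4 kcal/g = 159.9 g.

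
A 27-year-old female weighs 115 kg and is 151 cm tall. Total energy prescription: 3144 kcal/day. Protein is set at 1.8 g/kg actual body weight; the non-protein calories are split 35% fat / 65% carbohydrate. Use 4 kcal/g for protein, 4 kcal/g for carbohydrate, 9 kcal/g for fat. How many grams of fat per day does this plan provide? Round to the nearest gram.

Protein = 1.8 × 115 = 207 g → 207 × 4 = 828 kcal.
Non-protein calories = 3144 − 828 = 2316 kcal.
Fat: 35% × 2316 = 810.6 kcal; carbohydrate: 1505.4 kcal.
Fat: 810.6 kcal ÷ 9 kcal/g = 90.0667 g.

90 g/day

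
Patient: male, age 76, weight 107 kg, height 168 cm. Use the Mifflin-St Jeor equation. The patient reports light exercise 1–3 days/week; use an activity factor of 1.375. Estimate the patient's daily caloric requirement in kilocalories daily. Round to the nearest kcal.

Mifflin-St Jeor (male): BMR = 10(107) + 6.25(168) − 5(76) + 5 = 1070 + 1050 − 380 + 5 = 1745 kcal/day.
TEE = BMR × activity factor = 1745 × 1.375 = 2399.375 kcal/day.

2399 kilocalories daily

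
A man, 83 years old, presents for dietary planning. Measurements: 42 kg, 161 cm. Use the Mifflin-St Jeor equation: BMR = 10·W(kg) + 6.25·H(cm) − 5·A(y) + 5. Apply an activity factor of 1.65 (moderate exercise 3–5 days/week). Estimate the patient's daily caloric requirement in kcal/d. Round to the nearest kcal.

Mifflin-St Jeor (male): BMR = 10(42) + 6.25(161) − 5(83) + 5 = 420 + 1006.25 − 415 + 5 = 1016.25 kcal/day.
TEE = BMR × activity factor = 1016.25 × 1.65 = 1676.8125 kcal/day.

1677 kcal/d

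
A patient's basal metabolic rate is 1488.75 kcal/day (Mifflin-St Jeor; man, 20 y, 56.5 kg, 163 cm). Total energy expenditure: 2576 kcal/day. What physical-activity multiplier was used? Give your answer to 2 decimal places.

Activity factor = TEE ÷ BMR = 2576 ÷ 1488.75 = 1.73.

1.73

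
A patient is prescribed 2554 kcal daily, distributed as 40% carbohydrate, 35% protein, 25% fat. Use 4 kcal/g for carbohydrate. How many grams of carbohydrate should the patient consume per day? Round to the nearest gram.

Carbohydrate energy = 40% × 2554 = 1021.6 kcal.
At 4 kcal/g: 1021.6 ÷ 4 = 255.4 g.

255 g/day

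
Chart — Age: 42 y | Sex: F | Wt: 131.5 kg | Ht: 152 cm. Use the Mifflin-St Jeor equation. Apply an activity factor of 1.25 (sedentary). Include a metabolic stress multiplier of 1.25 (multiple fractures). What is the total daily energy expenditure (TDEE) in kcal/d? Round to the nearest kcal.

Mifflin-St Jeor (female): BMR = 10(131.5) + 6.25(152) − 5(42) − 161 = 1315 + 950 − 210 − 161 = 1894 kcal/day.
TEE = BMR × activity factor = 1894 × 1.25 = 2367.5 kcal/day.
Apply stress factor: 2367.5 × 1.25 = 2959.375 kcal/day.

2959 kcal/d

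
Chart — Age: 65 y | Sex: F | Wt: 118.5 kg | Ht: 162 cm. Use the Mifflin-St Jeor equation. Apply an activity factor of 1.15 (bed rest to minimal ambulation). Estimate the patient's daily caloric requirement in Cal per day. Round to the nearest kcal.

Mifflin-St Jeor (female): BMR = 10(118.5) + 6.25(162) − 5(65) − 161 = 1185 + 1012.5 − 325 − 161 = 1711.5 kcal/day.
TEE = BMR × activity factor = 1711.5 × 1.15 = 1968.225 kcal/day.

1968 Cal per day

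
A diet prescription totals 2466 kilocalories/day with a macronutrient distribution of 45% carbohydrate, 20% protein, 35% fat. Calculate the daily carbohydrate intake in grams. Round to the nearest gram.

Carbohydrate energy = 45% × 2466 = 1109.7 kcal.
At 4 kcal/g: 1109.7 ÷ 4 = 277.425 g.

277 g/day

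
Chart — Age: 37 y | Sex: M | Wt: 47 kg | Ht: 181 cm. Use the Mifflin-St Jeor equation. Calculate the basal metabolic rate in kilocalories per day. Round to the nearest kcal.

1421 kilocalories per day

Mifflin-St Jeor (male): BMR = 10(47) + 6.25(181) − 5(37) + 5 = 470 + 1131.25 − 185 + 5 = 1421.25 kcal/day.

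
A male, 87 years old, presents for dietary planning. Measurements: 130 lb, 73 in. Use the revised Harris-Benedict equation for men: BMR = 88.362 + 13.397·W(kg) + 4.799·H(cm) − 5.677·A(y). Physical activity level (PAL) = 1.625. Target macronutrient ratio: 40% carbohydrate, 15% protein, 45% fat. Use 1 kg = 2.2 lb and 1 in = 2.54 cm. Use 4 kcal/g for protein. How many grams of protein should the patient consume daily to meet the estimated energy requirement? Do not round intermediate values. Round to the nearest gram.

Convert to metric: weight = 130 ÷ 2.2 = 59.0909 kg; height = 73 × 2.54 = 185.42 cm.
Harris-Benedict: BMR = 88.362 + 13.397(59.0909) + 4.799(185.42) − 5.677(87) = 1275.9345 kcal/day.
TEE = 1275.9345 × 1.625 = 2073.3935 kcal/day.
Protein energy = 15% × 2073.3935 = 311.009 kcal.
Protein = 311.009 ÷ 4 kcal/g = 77.7523 g.

78 g/day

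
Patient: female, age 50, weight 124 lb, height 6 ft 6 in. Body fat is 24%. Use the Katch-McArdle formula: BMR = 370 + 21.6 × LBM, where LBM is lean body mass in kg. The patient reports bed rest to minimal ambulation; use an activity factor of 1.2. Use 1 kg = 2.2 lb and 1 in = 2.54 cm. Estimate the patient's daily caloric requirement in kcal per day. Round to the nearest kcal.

1554 kcal per day

Convert to metric: weight = 124 ÷ 2.2 = 56.3636 kg; height = (6×12 + 6) × 2.54 = 78 × 2.54 = 198.12 cm.
LBM = 56.3636 × (1 − 0.24) = 42.8364 kg. Katch-McArdle: BMR = 370 + 21.6 × 42.8364 = 1295.2655 kcal/day.
TEE = BMR × activity factor = 1295.2655 × 1.2 = 1554.3185 kcal/day.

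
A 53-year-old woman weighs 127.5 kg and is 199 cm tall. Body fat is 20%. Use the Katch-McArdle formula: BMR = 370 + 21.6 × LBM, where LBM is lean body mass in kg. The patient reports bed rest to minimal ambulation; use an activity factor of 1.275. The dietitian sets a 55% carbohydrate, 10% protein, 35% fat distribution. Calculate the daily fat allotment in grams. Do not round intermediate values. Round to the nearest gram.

LBM = 127.5 × (1 − 0.2) = 102 kg. Katch-McArdle: BMR = 370 + 21.6 × 102 = 2573.2 kcal/day.
TEE = 2573.2 × 1.275 = 3280.83 kcal/day.
Fat energy = 35% × 3280.83 = 1148.2905 kcal.
Fat = 1148.2905 ÷ 9 kcal/g = 127.5878 g.

128 g/day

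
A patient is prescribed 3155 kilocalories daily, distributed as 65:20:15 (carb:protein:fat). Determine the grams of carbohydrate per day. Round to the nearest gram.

513 g/day

Carbohydrate energy = 65% × 3155 = 2050.75 kcal.
At 4 kcal/g: 2050.75 ÷ 4 = 512.6875 g.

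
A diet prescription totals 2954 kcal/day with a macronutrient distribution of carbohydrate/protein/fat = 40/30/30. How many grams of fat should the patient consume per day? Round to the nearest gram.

98 g/day

Fat energy = 30% × 2954 = 886.2 kcal.
At 9 kcal/g: 886.2 ÷ 9 = 98.4667 g.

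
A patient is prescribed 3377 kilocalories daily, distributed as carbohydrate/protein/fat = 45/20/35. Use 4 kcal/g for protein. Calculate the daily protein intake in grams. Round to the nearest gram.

Protein energy = 20% × 3377 = 675.4 kcal.
At 4 kcal/g: 675.4 ÷ 4 = 168.85 g.

169 g/day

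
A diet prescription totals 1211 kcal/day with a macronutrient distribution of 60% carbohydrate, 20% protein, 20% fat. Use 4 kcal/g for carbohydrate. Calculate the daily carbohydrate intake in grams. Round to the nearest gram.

182 g/day

Carbohydrate energy = 60% × 1211 = 726.6 kcal.
At 4 kcal/g: 726.6 ÷ 4 = 181.65 g.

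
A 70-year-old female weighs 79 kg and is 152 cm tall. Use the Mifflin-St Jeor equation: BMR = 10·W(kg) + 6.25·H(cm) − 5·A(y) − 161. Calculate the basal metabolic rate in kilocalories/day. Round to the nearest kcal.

Mifflin-St Jeor (female): BMR = 10(79) + 6.25(152) − 5(70) − 161 = 790 + 950 − 350 − 161 = 1229 kcal/day.

1229 kilocalories/day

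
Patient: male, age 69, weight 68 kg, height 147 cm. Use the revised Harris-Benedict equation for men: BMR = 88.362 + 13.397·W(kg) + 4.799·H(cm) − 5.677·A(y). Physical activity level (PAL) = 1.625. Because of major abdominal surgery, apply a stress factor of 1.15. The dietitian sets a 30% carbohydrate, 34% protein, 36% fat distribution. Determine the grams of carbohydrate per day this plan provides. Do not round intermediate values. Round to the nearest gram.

184 g/day

Harris-Benedict: BMR = 88.362 + 13.397(68) + 4.799(147) − 5.677(69) = 1313.098 kcal/day.
TEE = 1313.098 × 1.625 = 2133.7843 kcal/day.
With stress factor 1.15: 2133.7843 × 1.15 = 2453.8519 kcal/day.
Carbohydrate energy = 30% × 2453.8519 = 736.1556 kcal.
Carbohydrate = 736.1556 ÷ 4 kcal/g = 184.0389 g.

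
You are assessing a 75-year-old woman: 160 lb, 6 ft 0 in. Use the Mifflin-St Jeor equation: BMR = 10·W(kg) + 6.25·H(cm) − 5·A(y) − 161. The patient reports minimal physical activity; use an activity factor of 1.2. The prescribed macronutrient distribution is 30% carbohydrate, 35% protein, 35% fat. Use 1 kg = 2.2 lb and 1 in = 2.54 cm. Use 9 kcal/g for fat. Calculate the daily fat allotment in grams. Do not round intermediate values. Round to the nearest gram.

62 g/day

Convert to metric: weight = 160 ÷ 2.2 = 72.7273 kg; height = (6×12 + 0) × 2.54 = 72 × 2.54 = 182.88 cm.
Mifflin-St Jeor (female): BMR = 10(72.7273) + 6.25(182.88) − 5(75) − 161 = 727.2727 + 1143 − 375 − 161 = 1334.2727 kcal/day.
TEE = 1334.2727 × 1.2 = 1601.1273 kcal/day.
Fat energy = 35% × 1601.1273 = 560.3945 kcal.
Fat = 560.3945 ÷ 9 kcal/g = 62.2661 g.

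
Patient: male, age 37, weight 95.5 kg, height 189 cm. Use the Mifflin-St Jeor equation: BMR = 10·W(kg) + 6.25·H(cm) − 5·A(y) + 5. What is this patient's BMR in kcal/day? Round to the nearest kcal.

Mifflin-St Jeor (male): BMR = 10(95.5) + 6.25(189) − 5(37) + 5 = 955 + 1181.25 − 185 + 5 = 1956.25 kcal/day.

1956 kcal/day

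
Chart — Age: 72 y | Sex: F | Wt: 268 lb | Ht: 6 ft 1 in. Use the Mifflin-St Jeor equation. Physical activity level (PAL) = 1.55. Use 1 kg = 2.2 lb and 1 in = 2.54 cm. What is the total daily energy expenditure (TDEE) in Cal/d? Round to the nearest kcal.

2877 Cal/d

Convert to metric: weight = 268 ÷ 2.2 = 121.8182 kg; height = (6×12 + 1) × 2.54 = 73 × 2.54 = 185.42 cm.
Mifflin-St Jeor (female): BMR = 10(121.8182) + 6.25(185.42) − 5(72) − 161 = 1218.1818 + 1158.875 − 360 − 161 = 1856.0568 kcal/day.
TEE = BMR × activity factor = 1856.0568 × 1.55 = 2876.8881 kcal/day.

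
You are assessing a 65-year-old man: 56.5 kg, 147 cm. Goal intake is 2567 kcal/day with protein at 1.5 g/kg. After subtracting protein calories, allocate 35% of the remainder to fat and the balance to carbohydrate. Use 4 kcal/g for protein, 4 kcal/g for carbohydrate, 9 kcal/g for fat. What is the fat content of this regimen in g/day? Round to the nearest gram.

Protein = 1.5 × 56.5 = 84.75 g → 84.75 × 4 = 339 kcal.
Non-protein calories = 2567 − 339 = 2228 kcal.
Fat: 35% × 2228 = 779.8 kcal; carbohydrate: 1448.2 kcal.
Fat: 779.8 kcal ÷ 9 kcal/g = 86.6444 g.

87 g/day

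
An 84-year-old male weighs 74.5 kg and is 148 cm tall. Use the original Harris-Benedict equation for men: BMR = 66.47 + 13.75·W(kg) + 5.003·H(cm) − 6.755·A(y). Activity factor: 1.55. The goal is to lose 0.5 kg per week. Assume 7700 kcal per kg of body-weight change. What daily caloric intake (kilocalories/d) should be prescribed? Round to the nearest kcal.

Harris-Benedict: BMR = 66.47 + 13.75(74.5) + 5.003(148) − 6.755(84) = 1263.869 kcal/day.
TEE = 1263.869 × 1.55 = 1958.997 kcal/day.
Required daily deficit = 0.5 × 7700 ÷ 7 = 550 kcal/day.
Target intake = 1958.997 − 550 = 1408.997 kcal/day.

1409 kilocalories/d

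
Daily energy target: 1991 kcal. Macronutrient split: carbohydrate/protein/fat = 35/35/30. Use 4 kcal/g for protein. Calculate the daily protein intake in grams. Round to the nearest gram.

174 g/day

Protein energy = 35% × 1991 = 696.85 kcal.
At 4 kcal/g: 696.85 ÷ 4 = 174.2125 g.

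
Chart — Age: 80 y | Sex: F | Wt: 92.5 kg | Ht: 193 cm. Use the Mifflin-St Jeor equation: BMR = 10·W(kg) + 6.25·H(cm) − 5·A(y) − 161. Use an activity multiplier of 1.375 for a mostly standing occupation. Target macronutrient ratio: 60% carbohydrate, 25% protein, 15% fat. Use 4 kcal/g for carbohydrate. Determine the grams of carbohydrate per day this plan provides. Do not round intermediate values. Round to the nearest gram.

Mifflin-St Jeor (female): BMR = 10(92.5) + 6.25(193) − 5(80) − 161 = 925 + 1206.25 − 400 − 161 = 1570.25 kcal/day.
TEE = 1570.25 × 1.375 = 2159.0938 kcal/day.
Carbohydrate energy = 60% × 2159.0938 = 1295.4563 kcal.
Carbohydrate = 1295.4563 ÷ 4 kcal/g = 323.8641 g.

324 g/day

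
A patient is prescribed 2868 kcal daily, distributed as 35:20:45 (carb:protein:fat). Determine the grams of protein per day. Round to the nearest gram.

143 g/day

Protein energy = 20% × 2868 = 573.6 kcal.
At 4 kcal/g: 573.6 ÷ 4 = 143.4 g.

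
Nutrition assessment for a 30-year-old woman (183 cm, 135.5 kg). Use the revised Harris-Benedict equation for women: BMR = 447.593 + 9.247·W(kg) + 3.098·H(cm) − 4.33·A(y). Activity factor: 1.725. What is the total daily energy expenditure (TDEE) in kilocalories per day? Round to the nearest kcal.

3687 kilocalories per day

Harris-Benedict: BMR = 447.593 + 9.247(135.5) + 3.098(183) − 4.33(30) = 2137.5955 kcal/day.
TEE = BMR × activity factor = 2137.5955 × 1.725 = 3687.3522 kcal/day.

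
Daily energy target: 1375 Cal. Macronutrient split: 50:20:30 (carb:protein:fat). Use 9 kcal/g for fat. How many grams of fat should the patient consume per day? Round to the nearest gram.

Fat energy = 30% × 1375 = 412.5 kcal.
At 9 kcal/g: 412.5 ÷ 9 = 45.8333 g.

46 g/day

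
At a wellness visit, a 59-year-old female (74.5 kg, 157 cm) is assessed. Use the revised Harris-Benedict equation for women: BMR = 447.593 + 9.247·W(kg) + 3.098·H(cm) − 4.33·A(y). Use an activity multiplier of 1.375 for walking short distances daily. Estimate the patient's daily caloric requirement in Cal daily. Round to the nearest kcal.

Harris-Benedict: BMR = 447.593 + 9.247(74.5) + 3.098(157) − 4.33(59) = 1367.4105 kcal/day.
TEE = BMR × activity factor = 1367.4105 × 1.375 = 1880.1894 kcal/day.

1880 Cal daily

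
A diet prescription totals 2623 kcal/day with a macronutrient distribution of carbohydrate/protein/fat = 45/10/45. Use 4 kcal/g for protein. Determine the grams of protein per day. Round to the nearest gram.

66 g/day

Protein energy = 10% × 2623 = 262.3 kcal.
At 4 kcal/g: 262.3 ÷ 4 = 65.575 g.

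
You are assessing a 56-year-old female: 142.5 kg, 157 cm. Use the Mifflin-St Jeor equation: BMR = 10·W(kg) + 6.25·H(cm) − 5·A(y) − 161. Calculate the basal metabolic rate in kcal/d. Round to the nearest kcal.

Mifflin-St Jeor (female): BMR = 10(142.5) + 6.25(157) − 5(56) − 161 = 1425 + 981.25 − 280 − 161 = 1965.25 kcal/day.

1965 kcal/d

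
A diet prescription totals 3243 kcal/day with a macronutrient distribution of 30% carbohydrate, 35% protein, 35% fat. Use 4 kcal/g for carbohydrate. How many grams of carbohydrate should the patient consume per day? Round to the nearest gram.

243 g/day

Carbohydrate energy = 30% × 3243 = 972.9 kcal.
At 4 kcal/g: 972.9 ÷ 4 = 243.225 g.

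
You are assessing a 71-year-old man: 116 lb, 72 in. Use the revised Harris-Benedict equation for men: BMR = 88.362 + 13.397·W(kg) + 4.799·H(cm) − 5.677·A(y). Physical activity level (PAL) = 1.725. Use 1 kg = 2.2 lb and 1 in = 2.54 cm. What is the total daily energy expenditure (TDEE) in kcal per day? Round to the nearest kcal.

Convert to metric: weight = 116 ÷ 2.2 = 52.7273 kg; height = 72 × 2.54 = 182.88 cm.
Harris-Benedict: BMR = 88.362 + 13.397(52.7273) + 4.799(182.88) − 5.677(71) = 1269.3234 kcal/day.
TEE = BMR × activity factor = 1269.3234 × 1.725 = 2189.5829 kcal/day.

2190 kcal per day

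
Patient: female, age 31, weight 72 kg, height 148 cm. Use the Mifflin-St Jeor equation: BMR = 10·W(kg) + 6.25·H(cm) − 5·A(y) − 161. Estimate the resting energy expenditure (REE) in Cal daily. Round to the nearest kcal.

1329 Cal daily

Mifflin-St Jeor (female): BMR = 10(72) + 6.25(148) − 5(31) − 161 = 720 + 925 − 155 − 161 = 1329 kcal/day.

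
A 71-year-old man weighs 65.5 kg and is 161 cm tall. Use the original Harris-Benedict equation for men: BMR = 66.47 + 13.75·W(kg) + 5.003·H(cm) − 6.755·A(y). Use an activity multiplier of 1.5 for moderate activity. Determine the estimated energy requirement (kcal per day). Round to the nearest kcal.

1939 kcal per day

Harris-Benedict: BMR = 66.47 + 13.75(65.5) + 5.003(161) − 6.755(71) = 1292.973 kcal/day.
TEE = BMR × activity factor = 1292.973 × 1.5 = 1939.4595 kcal/day.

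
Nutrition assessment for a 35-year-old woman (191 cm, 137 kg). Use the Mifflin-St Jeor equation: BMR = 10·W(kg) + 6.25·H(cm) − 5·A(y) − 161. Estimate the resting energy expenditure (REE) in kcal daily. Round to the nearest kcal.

2228 kcal daily

Mifflin-St Jeor (female): BMR = 10(137) + 6.25(191) − 5(35) − 161 = 1370 + 1193.75 − 175 − 161 = 2227.75 kcal/day.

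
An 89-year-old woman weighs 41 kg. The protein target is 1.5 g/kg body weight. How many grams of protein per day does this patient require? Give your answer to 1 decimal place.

61.5 g/day

Protein = 1.5 g/kg × 41 kg = 61.5 g/day.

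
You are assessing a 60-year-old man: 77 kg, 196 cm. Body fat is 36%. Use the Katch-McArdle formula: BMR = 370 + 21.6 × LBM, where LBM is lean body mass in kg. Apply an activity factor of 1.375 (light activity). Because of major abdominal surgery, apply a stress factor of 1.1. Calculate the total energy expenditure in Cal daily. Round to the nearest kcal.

LBM = 77 × (1 − 0.36) = 49.28 kg. Katch-McArdle: BMR = 370 + 21.6 × 49.28 = 1434.448 kcal/day.
TEE = BMR × activity factor = 1434.448 × 1.375 = 1972.366 kcal/day.
Apply stress factor: 1972.366 × 1.1 = 2169.6026 kcal/day.

2170 Cal daily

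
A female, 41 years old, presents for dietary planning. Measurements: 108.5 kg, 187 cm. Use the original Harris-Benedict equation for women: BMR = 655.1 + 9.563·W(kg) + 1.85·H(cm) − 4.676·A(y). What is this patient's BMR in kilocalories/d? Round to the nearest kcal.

1847 kilocalories/d

Harris-Benedict: BMR = 655.1 + 9.563(108.5) + 1.85(187) − 4.676(41) = 1846.9195 kcal/day.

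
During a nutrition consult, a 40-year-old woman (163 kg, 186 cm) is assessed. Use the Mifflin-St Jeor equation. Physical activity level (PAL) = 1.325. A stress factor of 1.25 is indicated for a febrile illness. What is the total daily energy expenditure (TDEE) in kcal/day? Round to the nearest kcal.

4027 kcal/day

Mifflin-St Jeor (female): BMR = 10(163) + 6.25(186) − 5(40) − 161 = 1630 + 1162.5 − 200 − 161 = 2431.5 kcal/day.
TEE = BMR × activity factor = 2431.5 × 1.325 = 3221.7375 kcal/day.
Apply stress factor: 3221.7375 × 1.25 = 4027.1719 kcal/day.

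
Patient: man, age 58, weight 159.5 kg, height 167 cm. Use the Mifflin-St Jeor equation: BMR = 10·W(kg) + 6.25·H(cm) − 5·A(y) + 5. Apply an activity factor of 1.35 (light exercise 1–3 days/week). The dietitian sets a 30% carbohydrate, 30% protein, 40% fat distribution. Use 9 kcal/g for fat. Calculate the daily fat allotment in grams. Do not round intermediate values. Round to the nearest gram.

Mifflin-St Jeor (male): BMR = 10(159.5) + 6.25(167) − 5(58) + 5 = 1595 + 1043.75 − 290 + 5 = 2353.75 kcal/day.
TEE = 2353.75 × 1.35 = 3177.5625 kcal/day.
Fat energy = 40% × 3177.5625 = 1271.025 kcal.
Fat = 1271.025 ÷ 9 kcal/g = 141.225 g.

141 g/day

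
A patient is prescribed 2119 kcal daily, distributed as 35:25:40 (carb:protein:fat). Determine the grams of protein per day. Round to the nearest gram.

Protein energy = 25% × 2119 = 529.75 kcal.
At 4 kcal/g: 529.75 ÷ 4 = 132.4375 g.

132 g/day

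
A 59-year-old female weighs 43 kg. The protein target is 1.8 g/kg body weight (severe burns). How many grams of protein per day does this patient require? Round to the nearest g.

77 g/day

Protein = 1.8 g/kg × 43 kg = 77.4 g/day.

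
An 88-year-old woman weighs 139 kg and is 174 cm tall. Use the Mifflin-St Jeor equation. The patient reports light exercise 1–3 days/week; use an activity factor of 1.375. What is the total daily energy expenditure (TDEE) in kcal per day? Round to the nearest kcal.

2580 kcal per day

Mifflin-St Jeor (female): BMR = 10(139) + 6.25(174) − 5(88) − 161 = 1390 + 1087.5 − 440 − 161 = 1876.5 kcal/day.
TEE = BMR × activity factor = 1876.5 × 1.375 = 2580.1875 kcal/day.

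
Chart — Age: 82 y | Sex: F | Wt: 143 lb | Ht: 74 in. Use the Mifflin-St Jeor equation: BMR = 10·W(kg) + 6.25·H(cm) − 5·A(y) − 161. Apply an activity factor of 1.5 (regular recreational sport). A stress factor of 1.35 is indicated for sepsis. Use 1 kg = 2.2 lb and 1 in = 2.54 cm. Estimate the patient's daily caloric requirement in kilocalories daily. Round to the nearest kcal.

2539 kilocalories daily

Convert to metric: weight = 143 ÷ 2.2 = 65 kg; height = 74 × 2.54 = 187.96 cm.
Mifflin-St Jeor (female): BMR = 10(65) + 6.25(187.96) − 5(82) − 161 = 650 + 1174.75 − 410 − 161 = 1253.75 kcal/day.
TEE = BMR × activity factor = 1253.75 × 1.5 = 1880.625 kcal/day.
Apply stress factor: 1880.625 × 1.35 = 2538.8438 kcal/day.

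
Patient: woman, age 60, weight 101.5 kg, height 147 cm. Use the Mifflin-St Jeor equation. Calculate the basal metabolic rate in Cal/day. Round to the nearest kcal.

Mifflin-St Jeor (female): BMR = 10(101.5) + 6.25(147) − 5(60) − 161 = 1015 + 918.75 − 300 − 161 = 1472.75 kcal/day.

1473 Cal/day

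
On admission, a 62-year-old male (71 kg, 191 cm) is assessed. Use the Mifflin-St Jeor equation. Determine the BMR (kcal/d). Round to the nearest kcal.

Mifflin-St Jeor (male): BMR = 10(71) + 6.25(191) − 5(62) + 5 = 710 + 1193.75 − 310 + 5 = 1598.75 kcal/day.

1599 kcal/d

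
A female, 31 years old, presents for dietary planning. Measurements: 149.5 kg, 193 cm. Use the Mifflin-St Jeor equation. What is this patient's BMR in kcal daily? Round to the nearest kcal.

2385 kcal daily

Mifflin-St Jeor (female): BMR = 10(149.5) + 6.25(193) − 5(31) − 161 = 1495 + 1206.25 − 155 − 161 = 2385.25 kcal/day.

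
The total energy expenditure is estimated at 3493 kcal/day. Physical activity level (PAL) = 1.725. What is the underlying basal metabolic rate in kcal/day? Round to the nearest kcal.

2025 kcal/day

BMR = TEE ÷ activity factor = 3493 ÷ 1.725 = 2024.9275 kcal/day.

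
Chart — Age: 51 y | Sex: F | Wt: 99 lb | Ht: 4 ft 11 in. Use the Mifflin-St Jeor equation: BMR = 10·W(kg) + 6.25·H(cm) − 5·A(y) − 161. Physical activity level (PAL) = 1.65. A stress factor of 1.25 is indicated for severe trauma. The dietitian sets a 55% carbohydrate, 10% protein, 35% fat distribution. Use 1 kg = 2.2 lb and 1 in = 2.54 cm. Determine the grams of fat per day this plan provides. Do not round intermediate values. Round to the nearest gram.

78 g/day

Convert to metric: weight = 99 ÷ 2.2 = 45 kg; height = (4×12 + 11) × 2.54 = 59 × 2.54 = 149.86 cm.
Mifflin-St Jeor (female): BMR = 10(45) + 6.25(149.86) − 5(51) − 161 = 450 + 936.625 − 255 − 161 = 970.625 kcal/day.
TEE = 970.625 × 1.65 = 1601.5313 kcal/day.
With stress factor 1.25: 1601.5313 × 1.25 = 2001.9141 kcal/day.
Fat energy = 35% × 2001.9141 = 700.6699 kcal.
Fat = 700.6699 ÷ 9 kcal/g = 77.8522 g.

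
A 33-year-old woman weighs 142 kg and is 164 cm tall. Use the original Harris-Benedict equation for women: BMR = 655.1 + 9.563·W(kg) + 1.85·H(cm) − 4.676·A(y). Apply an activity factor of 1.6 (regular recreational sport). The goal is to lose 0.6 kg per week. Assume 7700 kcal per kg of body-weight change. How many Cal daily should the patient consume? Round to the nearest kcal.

2799 Cal daily

Harris-Benedict: BMR = 655.1 + 9.563(142) + 1.85(164) − 4.676(33) = 2162.138 kcal/day.
TEE = 2162.138 × 1.6 = 3459.4208 kcal/day.
Required daily deficit = 0.6 × 7700 ÷ 7 = 660 kcal/day.
Target intake = 3459.4208 − 660 = 2799.4208 kcal/day.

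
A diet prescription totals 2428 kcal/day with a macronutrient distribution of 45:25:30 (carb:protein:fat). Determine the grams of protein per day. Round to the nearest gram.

152 g/day

Protein energy = 25% × 2428 = 607 kcal.
At 4 kcal/g: 607 ÷ 4 = 151.75 g.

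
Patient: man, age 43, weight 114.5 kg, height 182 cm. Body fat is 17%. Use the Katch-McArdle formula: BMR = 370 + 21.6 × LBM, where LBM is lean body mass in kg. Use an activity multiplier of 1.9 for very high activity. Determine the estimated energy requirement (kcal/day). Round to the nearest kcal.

4603 kcal/day

LBM = 114.5 × (1 − 0.17) = 95.035 kg. Katch-McArdle: BMR = 370 + 21.6 × 95.035 = 2422.756 kcal/day.
TEE = BMR × activity factor = 2422.756 × 1.9 = 4603.2364 kcal/day.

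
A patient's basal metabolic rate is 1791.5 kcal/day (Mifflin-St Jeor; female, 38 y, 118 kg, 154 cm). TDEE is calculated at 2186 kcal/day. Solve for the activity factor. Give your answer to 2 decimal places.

1.22

Activity factor = TEE ÷ BMR = 2186 ÷ 1791.5 = 1.22.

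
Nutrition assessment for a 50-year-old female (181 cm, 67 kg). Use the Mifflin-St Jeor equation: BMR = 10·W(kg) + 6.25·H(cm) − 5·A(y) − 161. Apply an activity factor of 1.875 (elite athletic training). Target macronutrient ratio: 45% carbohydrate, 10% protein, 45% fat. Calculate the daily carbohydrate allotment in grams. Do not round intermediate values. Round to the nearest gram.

293 g/day

Mifflin-St Jeor (female): BMR = 10(67) + 6.25(181) − 5(50) − 161 = 670 + 1131.25 − 250 − 161 = 1390.25 kcal/day.
TEE = 1390.25 × 1.875 = 2606.7188 kcal/day.
Carbohydrate energy = 45% × 2606.7188 = 1173.0234 kcal.
Carbohydrate = 1173.0234 ÷ 4 kcal/g = 293.2559 g.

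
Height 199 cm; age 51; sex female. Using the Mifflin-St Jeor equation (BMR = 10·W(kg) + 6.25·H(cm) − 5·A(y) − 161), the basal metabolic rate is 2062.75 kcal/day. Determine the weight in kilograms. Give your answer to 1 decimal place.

2062.75 = 10·W + 6.25(199) − 5(51) − 161
10·W = 2062.75 − 827.75 = 1235, so W = 123.5 kg.

123.5 kg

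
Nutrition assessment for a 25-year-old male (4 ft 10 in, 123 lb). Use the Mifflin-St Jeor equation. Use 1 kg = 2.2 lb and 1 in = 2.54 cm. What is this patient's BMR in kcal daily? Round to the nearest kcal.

1360 kcal daily

Convert to metric: weight = 123 ÷ 2.2 = 55.9091 kg; height = (4×12 + 10) × 2.54 = 58 × 2.54 = 147.32 cm.
Mifflin-St Jeor (male): BMR = 10(55.9091) + 6.25(147.32) − 5(25) + 5 = 559.0909 + 920.75 − 125 + 5 = 1359.8409 kcal/day.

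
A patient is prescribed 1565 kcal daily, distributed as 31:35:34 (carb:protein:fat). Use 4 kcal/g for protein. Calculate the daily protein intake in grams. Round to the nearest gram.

Protein energy = 35% × 1565 = 547.75 kcal.
At 4 kcal/g: 547.75 ÷ 4 = 136.9375 g.

137 g/day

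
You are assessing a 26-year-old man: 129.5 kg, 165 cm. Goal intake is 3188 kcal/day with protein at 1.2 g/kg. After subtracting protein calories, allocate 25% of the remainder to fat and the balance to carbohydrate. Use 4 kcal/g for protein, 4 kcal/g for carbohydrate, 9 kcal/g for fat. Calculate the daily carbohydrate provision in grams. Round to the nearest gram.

Protein = 1.2 × 129.5 = 155.4 g → 155.4 × 4 = 621.6 kcal.
Non-protein calories = 3188 − 621.6 = 2566.4 kcal.
Fat: 25% × 2566.4 = 641.6 kcal; carbohydrate: 1924.8 kcal.
Carbohydrate: 1924.8 kcal ÷ 4 kcal/g = 481.2 g.

481 g/day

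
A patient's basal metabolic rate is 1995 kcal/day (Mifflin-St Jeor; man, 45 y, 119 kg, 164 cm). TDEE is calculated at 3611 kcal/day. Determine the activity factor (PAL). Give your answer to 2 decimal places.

1.81

Activity factor = TEE ÷ BMR = 3611 ÷ 1995 = 1.81.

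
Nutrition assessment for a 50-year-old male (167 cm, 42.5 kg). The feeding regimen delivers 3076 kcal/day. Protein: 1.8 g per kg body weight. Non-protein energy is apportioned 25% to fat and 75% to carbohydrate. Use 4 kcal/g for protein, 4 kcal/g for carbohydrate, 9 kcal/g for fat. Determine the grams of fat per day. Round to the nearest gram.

77 g/day

Protein = 1.8 × 42.5 = 76.5 g → 76.5 × 4 = 306 kcal.
Non-protein calories = 3076 − 306 = 2770 kcal.
Fat: 25% × 2770 = 692.5 kcal; carbohydrate: 2077.5 kcal.
Fat: 692.5 kcal ÷ 9 kcal/g = 76.9444 g.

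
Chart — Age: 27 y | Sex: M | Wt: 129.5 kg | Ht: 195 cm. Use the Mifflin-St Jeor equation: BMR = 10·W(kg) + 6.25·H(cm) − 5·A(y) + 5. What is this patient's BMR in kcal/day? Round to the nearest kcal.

2384 kcal/day

Mifflin-St Jeor (male): BMR = 10(129.5) + 6.25(195) − 5(27) + 5 = 1295 + 1218.75 − 135 + 5 = 2383.75 kcal/day.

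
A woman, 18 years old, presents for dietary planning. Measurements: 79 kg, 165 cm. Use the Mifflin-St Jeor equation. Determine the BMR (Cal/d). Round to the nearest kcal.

Mifflin-St Jeor (female): BMR = 10(79) + 6.25(165) − 5(18) − 161 = 790 + 1031.25 − 90 − 161 = 1570.25 kcal/day.

1570 Cal/d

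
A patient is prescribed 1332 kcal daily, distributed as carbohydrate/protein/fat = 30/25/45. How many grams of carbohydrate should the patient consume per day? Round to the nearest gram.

Carbohydrate energy = 30% × 1332 = 399.6 kcal.
At 4 kcal/g: 399.6 ÷ 4 = 99.9 g.

100 g/day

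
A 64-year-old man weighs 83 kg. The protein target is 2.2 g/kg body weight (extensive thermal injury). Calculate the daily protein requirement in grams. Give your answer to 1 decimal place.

Protein = 2.2 g/kg × 83 kg = 182.6 g/day.

182.6 g/day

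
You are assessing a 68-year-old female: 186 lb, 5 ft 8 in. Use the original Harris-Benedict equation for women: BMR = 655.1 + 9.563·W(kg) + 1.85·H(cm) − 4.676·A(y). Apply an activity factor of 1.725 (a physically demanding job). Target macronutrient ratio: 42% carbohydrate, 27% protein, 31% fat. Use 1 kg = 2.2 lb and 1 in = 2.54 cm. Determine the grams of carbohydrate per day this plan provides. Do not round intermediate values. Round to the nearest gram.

Convert to metric: weight = 186 ÷ 2.2 = 84.5455 kg; height = (5×12 + 8) × 2.54 = 68 × 2.54 = 172.72 cm.
Harris-Benedict: BMR = 655.1 + 9.563(84.5455) + 1.85(172.72) − 4.676(68) = 1465.1722 kcal/day.
TEE = 1465.1722 × 1.725 = 2527.422 kcal/day.
Carbohydrate energy = 42% × 2527.422 = 1061.5172 kcal.
Carbohydrate = 1061.5172 ÷ 4 kcal/g = 265.3793 g.

265 g/day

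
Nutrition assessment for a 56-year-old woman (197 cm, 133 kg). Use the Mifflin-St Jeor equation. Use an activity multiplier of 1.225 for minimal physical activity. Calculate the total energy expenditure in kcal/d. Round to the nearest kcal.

2597 kcal/d

Mifflin-St Jeor (female): BMR = 10(133) + 6.25(197) − 5(56) − 161 = 1330 + 1231.25 − 280 − 161 = 2120.25 kcal/day.
TEE = BMR × activity factor = 2120.25 × 1.225 = 2597.3063 kcal/day.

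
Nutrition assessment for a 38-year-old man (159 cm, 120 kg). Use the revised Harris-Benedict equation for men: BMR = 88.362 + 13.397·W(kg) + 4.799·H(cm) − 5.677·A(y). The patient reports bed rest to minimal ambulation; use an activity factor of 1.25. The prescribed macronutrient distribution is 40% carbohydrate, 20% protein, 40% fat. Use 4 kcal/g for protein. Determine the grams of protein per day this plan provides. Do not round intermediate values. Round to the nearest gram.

140 g/day

Harris-Benedict: BMR = 88.362 + 13.397(120) + 4.799(159) − 5.677(38) = 2243.317 kcal/day.
TEE = 2243.317 × 1.25 = 2804.1463 kcal/day.
Protein energy = 20% × 2804.1463 = 560.8293 kcal.
Protein = 560.8293 ÷ 4 kcal/g = 140.2073 g.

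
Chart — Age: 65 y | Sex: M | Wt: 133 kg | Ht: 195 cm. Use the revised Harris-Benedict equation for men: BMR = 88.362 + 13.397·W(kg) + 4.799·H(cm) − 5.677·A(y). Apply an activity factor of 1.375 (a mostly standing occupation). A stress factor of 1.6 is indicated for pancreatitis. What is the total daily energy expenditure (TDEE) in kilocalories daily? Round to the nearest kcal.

5361 kilocalories daily

Harris-Benedict: BMR = 88.362 + 13.397(133) + 4.799(195) − 5.677(65) = 2436.963 kcal/day.
TEE = BMR × activity factor = 2436.963 × 1.375 = 3350.8241 kcal/day.
Apply stress factor: 3350.8241 × 1.6 = 5361.3186 kcal/day.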